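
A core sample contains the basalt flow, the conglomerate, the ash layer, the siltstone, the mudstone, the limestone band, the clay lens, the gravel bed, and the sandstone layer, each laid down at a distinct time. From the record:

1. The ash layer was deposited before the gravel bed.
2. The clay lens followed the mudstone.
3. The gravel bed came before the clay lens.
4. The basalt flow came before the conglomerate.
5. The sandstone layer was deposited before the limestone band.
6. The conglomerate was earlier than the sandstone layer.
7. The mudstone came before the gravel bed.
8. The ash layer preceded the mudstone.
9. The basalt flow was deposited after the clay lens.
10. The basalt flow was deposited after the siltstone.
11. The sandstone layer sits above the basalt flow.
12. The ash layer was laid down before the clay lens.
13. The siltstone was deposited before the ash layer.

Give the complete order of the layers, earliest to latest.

The constraints fix every adjacent pair, so only one ordering works:
the siltstone → the ash layer → the mudstone → the gravel bed → the clay lens → the basalt flow → the conglomerate → the sandstone layer → the limestone band.

the siltstone, the ash layer, the mudstone, the gravel bed, the clay lens, the basalt flow, the conglomerate, the sandstone layer, the limestone band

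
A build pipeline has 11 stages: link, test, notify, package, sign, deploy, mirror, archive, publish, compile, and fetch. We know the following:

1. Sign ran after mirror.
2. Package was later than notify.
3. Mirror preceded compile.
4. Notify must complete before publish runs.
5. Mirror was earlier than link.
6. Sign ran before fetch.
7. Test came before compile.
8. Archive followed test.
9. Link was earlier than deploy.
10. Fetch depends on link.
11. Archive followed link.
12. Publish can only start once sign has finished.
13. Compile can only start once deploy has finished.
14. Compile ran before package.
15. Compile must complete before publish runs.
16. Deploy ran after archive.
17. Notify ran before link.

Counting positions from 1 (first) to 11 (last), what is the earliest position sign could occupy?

2

Mirror must come before sign — 1 forced predecessor.
Nothing else is forced ahead of sign, so its earliest slot is position 1 + 1 = 2.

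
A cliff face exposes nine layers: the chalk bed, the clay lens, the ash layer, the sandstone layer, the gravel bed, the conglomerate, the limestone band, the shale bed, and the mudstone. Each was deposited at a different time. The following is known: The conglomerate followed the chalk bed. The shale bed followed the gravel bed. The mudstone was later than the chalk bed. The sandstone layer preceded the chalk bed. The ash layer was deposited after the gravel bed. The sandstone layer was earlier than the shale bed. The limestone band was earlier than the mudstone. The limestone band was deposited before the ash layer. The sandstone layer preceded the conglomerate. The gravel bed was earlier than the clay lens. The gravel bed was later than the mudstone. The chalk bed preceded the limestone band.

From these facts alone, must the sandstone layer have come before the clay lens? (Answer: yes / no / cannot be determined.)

Chain the constraints: the sandstone layer → the chalk bed → the mudstone → the gravel bed → the clay lens. Each link is directly stated, so the sandstone layer comes before the clay lens.

yes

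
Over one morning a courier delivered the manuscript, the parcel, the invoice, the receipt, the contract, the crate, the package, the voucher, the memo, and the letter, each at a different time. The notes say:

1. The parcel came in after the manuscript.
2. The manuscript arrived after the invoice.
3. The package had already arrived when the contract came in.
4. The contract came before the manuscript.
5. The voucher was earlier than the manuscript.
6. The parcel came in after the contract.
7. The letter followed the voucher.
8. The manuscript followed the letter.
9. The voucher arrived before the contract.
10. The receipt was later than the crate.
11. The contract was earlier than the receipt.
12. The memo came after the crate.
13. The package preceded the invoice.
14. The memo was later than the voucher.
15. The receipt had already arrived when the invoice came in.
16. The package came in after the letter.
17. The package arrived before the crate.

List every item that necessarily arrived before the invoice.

the contract, the crate, the letter, the package, the receipt, the voucher

Directly stated before the invoice: the package and the receipt.
The contract reaches the invoice via the contract → the receipt → the invoice.
The crate reaches the invoice via the crate → the receipt → the invoice.
The letter reaches the invoice via the letter → the package → the invoice.
Likewise the voucher reaches the invoice by chaining the stated constraints.
No chain forces the memo (or any of the others) ahead of the invoice.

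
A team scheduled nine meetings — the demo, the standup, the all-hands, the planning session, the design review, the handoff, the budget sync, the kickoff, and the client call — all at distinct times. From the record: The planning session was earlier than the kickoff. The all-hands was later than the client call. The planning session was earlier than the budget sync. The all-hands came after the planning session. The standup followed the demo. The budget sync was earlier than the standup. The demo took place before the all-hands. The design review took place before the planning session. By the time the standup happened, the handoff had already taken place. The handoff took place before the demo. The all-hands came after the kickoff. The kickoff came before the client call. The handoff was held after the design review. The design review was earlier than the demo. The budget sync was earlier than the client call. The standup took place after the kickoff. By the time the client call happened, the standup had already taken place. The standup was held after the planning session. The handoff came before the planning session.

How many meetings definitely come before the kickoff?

3

Directly stated before the kickoff: the planning session.
The design review reaches the kickoff via the design review → the planning session → the kickoff.
The handoff reaches the kickoff via the handoff → the planning session → the kickoff.
That's the design review, the handoff, and the planning session — 3 in all.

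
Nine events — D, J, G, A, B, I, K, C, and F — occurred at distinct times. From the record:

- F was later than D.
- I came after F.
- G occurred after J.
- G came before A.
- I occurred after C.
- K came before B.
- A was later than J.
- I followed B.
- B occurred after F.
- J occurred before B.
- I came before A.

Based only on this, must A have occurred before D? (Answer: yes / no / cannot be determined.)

no

Tracing the constraints gives D → F → I → A, so D must come before A.
That means A cannot be before D.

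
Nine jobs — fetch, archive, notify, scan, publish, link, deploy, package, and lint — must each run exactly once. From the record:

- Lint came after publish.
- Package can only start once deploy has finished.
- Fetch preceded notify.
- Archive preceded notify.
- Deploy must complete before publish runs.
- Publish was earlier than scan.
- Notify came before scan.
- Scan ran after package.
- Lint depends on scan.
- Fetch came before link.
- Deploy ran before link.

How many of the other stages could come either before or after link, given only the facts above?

Forced before link: deploy and fetch.
That leaves archive, lint, notify, package, publish, and scan with no forced order relative to link — 6.

6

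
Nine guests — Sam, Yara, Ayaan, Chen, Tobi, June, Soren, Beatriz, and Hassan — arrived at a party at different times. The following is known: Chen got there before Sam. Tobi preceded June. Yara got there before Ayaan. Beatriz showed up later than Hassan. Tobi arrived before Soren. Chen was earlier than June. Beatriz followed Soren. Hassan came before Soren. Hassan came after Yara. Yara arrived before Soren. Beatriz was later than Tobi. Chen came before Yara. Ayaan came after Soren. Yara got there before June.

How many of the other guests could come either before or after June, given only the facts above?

Forced before June: Chen, Tobi, and Yara.
That leaves Ayaan, Beatriz, Hassan, Sam, and Soren with no forced order relative to June — 5.

5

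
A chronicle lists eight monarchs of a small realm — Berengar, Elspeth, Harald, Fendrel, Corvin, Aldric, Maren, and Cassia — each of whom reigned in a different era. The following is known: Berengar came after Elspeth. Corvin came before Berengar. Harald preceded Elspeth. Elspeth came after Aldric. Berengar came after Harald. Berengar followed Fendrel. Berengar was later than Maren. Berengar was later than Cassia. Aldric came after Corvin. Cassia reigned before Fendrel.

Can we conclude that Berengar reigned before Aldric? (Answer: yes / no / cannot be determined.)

Tracing the constraints gives Aldric → Elspeth → Berengar, so Aldric must come before Berengar.
That means Berengar cannot be before Aldric.

no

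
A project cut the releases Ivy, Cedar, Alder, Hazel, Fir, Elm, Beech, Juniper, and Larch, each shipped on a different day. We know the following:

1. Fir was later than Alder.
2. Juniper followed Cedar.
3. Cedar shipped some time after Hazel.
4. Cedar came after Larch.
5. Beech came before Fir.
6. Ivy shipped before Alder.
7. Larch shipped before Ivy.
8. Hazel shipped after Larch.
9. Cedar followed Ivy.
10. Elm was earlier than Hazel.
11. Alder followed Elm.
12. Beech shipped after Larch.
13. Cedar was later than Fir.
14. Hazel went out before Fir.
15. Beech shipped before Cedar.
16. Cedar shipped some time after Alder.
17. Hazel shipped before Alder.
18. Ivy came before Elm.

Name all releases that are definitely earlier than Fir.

Alder, Beech, Elm, Hazel, Ivy, Larch

Directly stated before Fir: Alder, Beech, and Hazel.
Elm reaches Fir via Elm → Alder → Fir.
Ivy reaches Fir via Ivy → Alder → Fir.
Larch reaches Fir via Larch → Beech → Fir.
No chain forces Juniper (or any of the others) ahead of Fir.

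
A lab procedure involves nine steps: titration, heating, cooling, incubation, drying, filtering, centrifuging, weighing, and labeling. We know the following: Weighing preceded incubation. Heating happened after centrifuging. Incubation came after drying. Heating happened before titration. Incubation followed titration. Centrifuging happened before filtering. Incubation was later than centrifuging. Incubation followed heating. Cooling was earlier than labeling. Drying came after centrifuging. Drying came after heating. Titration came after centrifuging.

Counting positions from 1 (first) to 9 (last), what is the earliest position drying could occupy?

Centrifuging and heating must both come before drying — 2 forced predecessors.
Nothing else is forced ahead of drying, so its earliest slot is position 2 + 1 = 3.

3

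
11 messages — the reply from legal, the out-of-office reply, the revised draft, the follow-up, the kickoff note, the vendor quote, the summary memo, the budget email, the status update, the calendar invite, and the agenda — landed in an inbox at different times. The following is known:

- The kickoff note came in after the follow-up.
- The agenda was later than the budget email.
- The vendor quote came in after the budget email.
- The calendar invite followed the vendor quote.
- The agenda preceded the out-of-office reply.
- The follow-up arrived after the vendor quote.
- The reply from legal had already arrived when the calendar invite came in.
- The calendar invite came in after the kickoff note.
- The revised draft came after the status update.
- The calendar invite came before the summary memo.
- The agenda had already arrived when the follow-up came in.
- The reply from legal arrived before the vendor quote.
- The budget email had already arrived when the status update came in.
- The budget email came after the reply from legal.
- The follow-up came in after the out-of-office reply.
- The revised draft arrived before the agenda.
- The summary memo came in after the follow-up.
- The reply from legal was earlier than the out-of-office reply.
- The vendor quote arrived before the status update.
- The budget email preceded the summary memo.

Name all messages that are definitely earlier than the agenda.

the budget email, the reply from legal, the revised draft, the status update, the vendor quote

Directly stated before the agenda: the budget email and the revised draft.
The reply from legal reaches the agenda via the reply from legal → the budget email → the agenda.
The status update reaches the agenda via the status update → the revised draft → the agenda.
The vendor quote reaches the agenda via the vendor quote → the status update → the revised draft → the agenda.
No chain forces the follow-up (or any of the others) ahead of the agenda.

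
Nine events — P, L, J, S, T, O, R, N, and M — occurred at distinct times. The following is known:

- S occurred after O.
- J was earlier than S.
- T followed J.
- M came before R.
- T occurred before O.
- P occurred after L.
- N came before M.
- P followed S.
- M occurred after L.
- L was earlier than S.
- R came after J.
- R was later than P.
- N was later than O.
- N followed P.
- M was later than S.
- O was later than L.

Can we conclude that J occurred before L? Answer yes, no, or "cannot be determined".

cannot be determined

No chain of stated constraints runs from J to L, and none runs from L to J either.
So the relative order of J and L is not fixed by the given facts.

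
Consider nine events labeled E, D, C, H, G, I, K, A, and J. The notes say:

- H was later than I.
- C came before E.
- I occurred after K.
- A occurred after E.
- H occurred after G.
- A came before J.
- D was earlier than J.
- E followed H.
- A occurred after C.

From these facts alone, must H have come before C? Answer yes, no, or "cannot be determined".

No chain of stated constraints runs from H to C, and none runs from C to H either.
So the relative order of H and C is not fixed by the given facts.

cannot be determined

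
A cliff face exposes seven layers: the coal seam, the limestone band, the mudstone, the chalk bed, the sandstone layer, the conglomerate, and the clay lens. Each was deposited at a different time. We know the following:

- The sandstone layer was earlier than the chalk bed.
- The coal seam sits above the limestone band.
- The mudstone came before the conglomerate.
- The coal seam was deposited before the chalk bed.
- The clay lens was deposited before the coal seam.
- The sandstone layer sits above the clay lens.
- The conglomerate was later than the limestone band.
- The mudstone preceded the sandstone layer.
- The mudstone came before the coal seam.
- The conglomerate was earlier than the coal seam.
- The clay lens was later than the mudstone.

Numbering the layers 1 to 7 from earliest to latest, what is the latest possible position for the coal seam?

The coal seam must come before the chalk bed — 1 layer forced after it.
Everything else can be placed before the coal seam in some valid order, so the coal seam can sit as late as position 7 − 1 = 6.

6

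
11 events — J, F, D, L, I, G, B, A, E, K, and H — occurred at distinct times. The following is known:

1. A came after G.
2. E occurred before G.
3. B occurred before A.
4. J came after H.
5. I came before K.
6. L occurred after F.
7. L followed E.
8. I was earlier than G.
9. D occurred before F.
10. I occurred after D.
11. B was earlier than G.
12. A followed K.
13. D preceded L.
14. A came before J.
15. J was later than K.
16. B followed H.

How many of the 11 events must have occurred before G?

Directly stated before G: B, E, and I.
D reaches G via D → I → G.
H reaches G via H → B → G.
No chain forces L (or any of the others) ahead of G.
That's B, D, E, H, and I — 5 in all.

5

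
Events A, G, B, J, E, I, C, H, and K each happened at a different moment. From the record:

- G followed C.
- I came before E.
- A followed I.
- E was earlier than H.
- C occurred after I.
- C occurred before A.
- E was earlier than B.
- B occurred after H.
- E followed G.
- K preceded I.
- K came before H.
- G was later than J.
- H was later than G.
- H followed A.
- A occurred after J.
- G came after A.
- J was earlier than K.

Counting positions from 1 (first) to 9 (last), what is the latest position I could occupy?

I must come before A, B, C, E, G, and H — 6 events forced after it.
Everything else can be placed before I in some valid order, so I can sit as late as position 9 − 6 = 3.

3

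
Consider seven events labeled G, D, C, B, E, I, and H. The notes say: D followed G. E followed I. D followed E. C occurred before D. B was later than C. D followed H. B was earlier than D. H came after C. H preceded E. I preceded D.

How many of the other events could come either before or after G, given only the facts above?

5

Forced after G: D.
That leaves B, C, E, H, and I with no forced order relative to G — 5.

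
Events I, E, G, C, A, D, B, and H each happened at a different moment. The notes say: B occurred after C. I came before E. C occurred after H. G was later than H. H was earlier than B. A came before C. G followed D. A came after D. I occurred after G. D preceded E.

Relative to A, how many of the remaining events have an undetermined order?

Forced before A: D; forced after A: B and C.
That leaves E, G, H, and I with no forced order relative to A — 4.

4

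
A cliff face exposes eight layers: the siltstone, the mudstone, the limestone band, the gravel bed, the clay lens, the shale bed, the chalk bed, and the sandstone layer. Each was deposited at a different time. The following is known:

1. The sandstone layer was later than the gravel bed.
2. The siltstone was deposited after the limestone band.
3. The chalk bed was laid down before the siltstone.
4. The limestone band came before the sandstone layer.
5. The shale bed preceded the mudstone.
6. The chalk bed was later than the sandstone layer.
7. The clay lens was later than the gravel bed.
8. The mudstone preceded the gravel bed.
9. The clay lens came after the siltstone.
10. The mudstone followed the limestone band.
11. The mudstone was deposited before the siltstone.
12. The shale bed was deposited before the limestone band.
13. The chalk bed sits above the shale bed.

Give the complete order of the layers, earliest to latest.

The constraints fix every adjacent pair, so only one ordering works:
the shale bed → the limestone band → the mudstone → the gravel bed → the sandstone layer → the chalk bed → the siltstone → the clay lens.

the shale bed, the limestone band, the mudstone, the gravel bed, the sandstone layer, the chalk bed, the siltstone, the clay lens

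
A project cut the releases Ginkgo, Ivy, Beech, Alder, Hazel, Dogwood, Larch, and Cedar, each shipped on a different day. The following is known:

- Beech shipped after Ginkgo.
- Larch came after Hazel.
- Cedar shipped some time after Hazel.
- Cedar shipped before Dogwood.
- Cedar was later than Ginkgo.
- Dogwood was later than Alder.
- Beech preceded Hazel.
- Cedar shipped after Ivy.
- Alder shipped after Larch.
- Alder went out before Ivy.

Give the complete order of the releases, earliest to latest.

The constraints fix every adjacent pair, so only one ordering works:
Ginkgo → Beech → Hazel → Larch → Alder → Ivy → Cedar → Dogwood.

Ginkgo, Beech, Hazel, Larch, Alder, Ivy, Cedar, Dogwood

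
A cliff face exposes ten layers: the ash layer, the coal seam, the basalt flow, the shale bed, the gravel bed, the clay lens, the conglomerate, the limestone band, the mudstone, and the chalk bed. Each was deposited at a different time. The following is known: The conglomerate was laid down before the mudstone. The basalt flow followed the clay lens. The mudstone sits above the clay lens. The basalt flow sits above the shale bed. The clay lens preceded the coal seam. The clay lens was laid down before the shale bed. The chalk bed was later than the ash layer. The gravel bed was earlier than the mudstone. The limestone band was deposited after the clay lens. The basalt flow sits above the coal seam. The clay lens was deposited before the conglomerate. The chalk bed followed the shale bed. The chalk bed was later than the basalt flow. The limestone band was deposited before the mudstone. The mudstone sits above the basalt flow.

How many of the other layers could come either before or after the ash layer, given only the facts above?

8

Forced after the ash layer: the chalk bed.
That leaves the basalt flow, the clay lens, the coal seam, the conglomerate, the gravel bed, the limestone band, the mudstone, and the shale bed with no forced order relative to the ash layer — 8.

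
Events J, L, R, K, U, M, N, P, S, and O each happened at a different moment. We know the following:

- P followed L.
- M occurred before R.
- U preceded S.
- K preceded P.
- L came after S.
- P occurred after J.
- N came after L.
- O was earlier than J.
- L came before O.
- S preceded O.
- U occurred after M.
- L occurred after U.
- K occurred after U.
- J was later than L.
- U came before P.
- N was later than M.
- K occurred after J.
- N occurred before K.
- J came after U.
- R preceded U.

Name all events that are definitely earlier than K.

J, L, M, N, O, R, S, U

Directly stated before K: J, N, and U.
L reaches K via L → J → K.
M reaches K via M → N → K.
O reaches K via O → J → K.
Likewise R and S each reach K by chaining the stated constraints.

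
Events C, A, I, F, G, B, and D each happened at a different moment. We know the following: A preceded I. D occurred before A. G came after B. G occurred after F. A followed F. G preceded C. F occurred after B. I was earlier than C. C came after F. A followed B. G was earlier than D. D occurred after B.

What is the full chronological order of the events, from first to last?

The constraints fix every adjacent pair, so only one ordering works:
B → F → G → D → A → I → C.

B, F, G, D, A, I, C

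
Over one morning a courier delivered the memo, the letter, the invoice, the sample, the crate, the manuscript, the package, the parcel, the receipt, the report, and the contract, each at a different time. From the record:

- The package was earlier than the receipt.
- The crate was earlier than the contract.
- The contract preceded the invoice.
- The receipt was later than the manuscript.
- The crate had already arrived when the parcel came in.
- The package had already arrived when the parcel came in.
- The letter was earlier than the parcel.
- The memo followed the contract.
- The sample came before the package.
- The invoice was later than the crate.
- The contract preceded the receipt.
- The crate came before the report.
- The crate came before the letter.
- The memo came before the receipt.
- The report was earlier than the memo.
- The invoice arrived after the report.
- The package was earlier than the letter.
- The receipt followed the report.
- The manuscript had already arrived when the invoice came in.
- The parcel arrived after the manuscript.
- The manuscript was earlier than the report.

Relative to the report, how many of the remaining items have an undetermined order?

Forced before the report: the crate and the manuscript; forced after the report: the invoice, the memo, and the receipt.
That leaves the contract, the letter, the package, the parcel, and the sample with no forced order relative to the report — 5.

5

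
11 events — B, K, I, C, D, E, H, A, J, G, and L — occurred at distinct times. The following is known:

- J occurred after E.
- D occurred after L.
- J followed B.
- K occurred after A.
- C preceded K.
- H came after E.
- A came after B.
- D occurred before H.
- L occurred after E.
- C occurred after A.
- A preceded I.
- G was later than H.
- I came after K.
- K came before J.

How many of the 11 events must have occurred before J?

5

Directly stated before J: B, E, and K.
A reaches J via A → K → J.
C reaches J via C → K → J.
No chain forces H (or any of the others) ahead of J.
That's A, B, C, E, and K — 5 in all.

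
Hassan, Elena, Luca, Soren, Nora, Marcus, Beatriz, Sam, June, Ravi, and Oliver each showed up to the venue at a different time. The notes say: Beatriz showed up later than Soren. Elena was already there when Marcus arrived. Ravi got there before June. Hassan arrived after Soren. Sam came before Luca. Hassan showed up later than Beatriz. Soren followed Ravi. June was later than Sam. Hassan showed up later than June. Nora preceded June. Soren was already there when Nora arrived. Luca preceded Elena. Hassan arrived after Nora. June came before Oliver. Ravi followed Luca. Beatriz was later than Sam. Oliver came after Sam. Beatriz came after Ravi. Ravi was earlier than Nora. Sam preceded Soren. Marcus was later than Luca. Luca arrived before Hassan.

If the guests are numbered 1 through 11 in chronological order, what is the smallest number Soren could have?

Luca, Ravi, and Sam must all come before Soren — 3 forced predecessors.
Nothing else is forced ahead of Soren, so their earliest slot is position 3 + 1 = 4.

4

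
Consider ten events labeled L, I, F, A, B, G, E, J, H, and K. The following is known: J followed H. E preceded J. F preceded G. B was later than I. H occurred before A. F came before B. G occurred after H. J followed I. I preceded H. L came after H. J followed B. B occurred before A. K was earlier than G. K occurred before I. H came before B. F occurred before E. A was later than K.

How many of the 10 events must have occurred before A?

Directly stated before A: B, H, and K.
F reaches A via F → B → A.
I reaches A via I → B → A.
No chain forces E (or any of the others) ahead of A.
That's B, F, H, I, and K — 5 in all.

5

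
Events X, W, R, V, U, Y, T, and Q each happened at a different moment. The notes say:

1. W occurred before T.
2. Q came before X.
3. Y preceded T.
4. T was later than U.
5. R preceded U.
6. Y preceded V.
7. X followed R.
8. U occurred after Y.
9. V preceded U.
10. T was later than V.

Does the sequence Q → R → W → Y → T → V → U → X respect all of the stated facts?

no

The constraints require U before T, but in the proposed sequence T appears ahead of U. That one violation is enough.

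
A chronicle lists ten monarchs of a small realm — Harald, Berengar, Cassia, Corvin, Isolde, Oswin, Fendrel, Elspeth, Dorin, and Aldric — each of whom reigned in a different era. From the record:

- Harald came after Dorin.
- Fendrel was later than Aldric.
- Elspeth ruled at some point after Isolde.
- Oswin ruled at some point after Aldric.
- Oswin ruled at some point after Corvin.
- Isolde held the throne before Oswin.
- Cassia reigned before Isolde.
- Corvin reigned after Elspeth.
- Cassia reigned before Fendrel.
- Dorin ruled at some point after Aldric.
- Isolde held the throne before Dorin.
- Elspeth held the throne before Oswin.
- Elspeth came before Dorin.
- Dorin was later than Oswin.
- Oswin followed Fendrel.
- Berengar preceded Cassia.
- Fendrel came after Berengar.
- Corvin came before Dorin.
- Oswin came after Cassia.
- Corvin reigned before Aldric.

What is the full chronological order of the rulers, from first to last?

The constraints fix every adjacent pair, so only one ordering works:
Berengar → Cassia → Isolde → Elspeth → Corvin → Aldric → Fendrel → Oswin → Dorin → Harald.

Berengar, Cassia, Isolde, Elspeth, Corvin, Aldric, Fendrel, Oswin, Dorin, Harald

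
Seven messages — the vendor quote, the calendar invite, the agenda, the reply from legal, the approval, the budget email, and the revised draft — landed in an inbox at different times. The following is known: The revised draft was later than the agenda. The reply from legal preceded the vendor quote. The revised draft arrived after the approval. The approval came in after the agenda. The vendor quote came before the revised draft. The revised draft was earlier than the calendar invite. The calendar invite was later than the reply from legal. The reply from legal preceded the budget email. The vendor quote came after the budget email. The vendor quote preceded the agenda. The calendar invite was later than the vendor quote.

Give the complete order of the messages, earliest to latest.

the reply from legal, the budget email, the vendor quote, the agenda, the approval, the revised draft, the calendar invite

The constraints fix every adjacent pair, so only one ordering works:
the reply from legal → the budget email → the vendor quote → the agenda → the approval → the revised draft → the calendar invite.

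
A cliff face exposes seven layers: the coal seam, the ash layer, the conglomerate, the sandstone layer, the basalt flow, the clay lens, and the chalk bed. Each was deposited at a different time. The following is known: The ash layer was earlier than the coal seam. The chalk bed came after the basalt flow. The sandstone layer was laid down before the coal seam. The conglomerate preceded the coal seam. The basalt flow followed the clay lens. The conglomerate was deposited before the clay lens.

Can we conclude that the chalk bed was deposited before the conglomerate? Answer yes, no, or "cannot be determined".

no

Tracing the constraints gives the conglomerate → the clay lens → the basalt flow → the chalk bed, so the conglomerate must come before the chalk bed.
That means the chalk bed cannot be before the conglomerate.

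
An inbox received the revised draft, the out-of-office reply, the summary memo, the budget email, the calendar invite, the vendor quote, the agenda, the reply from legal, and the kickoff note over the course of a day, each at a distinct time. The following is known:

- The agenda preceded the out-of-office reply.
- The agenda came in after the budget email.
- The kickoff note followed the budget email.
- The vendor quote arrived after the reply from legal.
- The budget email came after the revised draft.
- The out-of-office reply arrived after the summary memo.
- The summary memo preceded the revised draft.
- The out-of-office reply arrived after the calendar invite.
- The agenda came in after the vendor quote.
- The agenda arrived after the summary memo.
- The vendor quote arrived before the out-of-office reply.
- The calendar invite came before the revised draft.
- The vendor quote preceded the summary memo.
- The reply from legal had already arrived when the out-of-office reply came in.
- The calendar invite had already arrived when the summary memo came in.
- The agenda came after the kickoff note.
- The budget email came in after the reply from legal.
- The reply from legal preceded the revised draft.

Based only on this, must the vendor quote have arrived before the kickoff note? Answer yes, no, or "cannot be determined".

Chain the constraints: the vendor quote → the summary memo → the revised draft → the budget email → the kickoff note. Each link is directly stated, so the vendor quote comes before the kickoff note.

yes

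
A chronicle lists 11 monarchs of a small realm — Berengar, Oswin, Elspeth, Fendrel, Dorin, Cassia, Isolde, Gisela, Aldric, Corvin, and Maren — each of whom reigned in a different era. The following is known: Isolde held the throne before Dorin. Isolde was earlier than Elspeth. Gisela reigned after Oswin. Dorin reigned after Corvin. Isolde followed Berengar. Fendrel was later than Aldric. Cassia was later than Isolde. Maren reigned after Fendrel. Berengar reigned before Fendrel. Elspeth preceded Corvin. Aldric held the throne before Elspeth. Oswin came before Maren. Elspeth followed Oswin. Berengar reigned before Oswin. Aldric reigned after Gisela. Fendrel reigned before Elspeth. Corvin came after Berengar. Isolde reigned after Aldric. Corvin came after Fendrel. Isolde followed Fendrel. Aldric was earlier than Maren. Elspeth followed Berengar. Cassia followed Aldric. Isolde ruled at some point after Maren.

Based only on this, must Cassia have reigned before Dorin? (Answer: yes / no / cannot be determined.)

No chain of stated constraints runs from Cassia to Dorin, and none runs from Dorin to Cassia either.
So the relative order of Cassia and Dorin is not fixed by the given facts.

cannot be determined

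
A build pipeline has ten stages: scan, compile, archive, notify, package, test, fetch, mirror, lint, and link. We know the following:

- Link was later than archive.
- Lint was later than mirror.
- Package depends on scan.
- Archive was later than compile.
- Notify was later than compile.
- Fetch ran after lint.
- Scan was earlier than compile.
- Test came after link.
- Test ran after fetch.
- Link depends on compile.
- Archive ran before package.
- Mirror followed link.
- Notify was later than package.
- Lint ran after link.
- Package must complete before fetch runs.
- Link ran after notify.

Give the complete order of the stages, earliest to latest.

The constraints fix every adjacent pair, so only one ordering works:
scan → compile → archive → package → notify → link → mirror → lint → fetch → test.

scan, compile, archive, package, notify, link, mirror, lint, fetch, test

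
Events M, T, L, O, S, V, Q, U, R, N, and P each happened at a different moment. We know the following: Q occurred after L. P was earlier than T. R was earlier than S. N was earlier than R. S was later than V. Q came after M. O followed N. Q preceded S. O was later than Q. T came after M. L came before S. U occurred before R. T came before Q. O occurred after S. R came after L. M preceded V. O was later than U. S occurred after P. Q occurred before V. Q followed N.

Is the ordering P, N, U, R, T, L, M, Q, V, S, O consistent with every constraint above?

no

The constraints require L before R, but in the proposed sequence R appears ahead of L. That one violation is enough.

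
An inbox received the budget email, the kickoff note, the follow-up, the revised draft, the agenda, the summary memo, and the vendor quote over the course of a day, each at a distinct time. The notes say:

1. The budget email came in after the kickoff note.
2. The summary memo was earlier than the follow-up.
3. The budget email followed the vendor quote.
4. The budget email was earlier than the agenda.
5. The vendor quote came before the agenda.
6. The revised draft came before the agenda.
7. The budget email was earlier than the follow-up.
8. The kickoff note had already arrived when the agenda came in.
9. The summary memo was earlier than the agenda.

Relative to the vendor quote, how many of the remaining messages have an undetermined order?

3

Forced after the vendor quote: the agenda, the budget email, and the follow-up.
That leaves the kickoff note, the revised draft, and the summary memo with no forced order relative to the vendor quote — 3.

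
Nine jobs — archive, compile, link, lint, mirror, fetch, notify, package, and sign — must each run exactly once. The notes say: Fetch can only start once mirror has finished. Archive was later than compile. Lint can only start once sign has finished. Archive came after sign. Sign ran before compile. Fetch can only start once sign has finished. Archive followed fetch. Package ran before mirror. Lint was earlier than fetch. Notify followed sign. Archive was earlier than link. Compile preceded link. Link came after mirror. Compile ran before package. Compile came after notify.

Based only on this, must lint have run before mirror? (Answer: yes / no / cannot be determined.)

cannot be determined

No chain of stated constraints runs from lint to mirror, and none runs from mirror to lint either.
So the relative order of lint and mirror is not fixed by the given facts.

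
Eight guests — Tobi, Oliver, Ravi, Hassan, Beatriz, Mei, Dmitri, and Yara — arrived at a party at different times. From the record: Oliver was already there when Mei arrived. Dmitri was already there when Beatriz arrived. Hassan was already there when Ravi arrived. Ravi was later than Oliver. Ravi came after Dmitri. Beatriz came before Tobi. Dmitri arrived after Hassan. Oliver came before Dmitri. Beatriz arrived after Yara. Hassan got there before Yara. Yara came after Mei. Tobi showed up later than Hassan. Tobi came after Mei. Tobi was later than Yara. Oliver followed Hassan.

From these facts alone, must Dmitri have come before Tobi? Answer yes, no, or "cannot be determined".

Chain the constraints: Dmitri → Beatriz → Tobi. Each link is directly stated, so Dmitri comes before Tobi.

yes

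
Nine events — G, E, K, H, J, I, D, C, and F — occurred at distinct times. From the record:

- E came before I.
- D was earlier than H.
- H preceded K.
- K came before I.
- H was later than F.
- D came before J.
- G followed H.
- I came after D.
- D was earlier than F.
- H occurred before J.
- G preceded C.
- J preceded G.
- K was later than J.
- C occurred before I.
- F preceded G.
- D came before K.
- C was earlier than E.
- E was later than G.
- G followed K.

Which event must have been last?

Every other event has a chain of constraints placing it before I, so I is last.

I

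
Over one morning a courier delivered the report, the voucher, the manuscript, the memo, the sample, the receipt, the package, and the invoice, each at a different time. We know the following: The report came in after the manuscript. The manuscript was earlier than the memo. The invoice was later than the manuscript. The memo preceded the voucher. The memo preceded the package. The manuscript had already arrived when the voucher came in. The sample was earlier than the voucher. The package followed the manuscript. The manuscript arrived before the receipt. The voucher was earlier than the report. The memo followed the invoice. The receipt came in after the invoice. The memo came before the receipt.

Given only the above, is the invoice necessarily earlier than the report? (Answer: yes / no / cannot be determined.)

Chain the constraints: the invoice → the memo → the voucher → the report. Each link is directly stated, so the invoice comes before the report.

yes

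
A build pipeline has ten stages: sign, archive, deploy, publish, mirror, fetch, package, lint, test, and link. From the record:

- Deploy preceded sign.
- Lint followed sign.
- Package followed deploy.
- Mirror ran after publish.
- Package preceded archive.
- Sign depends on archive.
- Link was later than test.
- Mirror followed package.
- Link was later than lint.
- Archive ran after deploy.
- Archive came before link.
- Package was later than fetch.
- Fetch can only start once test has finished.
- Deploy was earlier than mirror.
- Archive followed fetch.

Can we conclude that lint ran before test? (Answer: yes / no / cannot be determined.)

no

Tracing the constraints gives test → fetch → archive → sign → lint, so test must come before lint.
That means lint cannot be before test.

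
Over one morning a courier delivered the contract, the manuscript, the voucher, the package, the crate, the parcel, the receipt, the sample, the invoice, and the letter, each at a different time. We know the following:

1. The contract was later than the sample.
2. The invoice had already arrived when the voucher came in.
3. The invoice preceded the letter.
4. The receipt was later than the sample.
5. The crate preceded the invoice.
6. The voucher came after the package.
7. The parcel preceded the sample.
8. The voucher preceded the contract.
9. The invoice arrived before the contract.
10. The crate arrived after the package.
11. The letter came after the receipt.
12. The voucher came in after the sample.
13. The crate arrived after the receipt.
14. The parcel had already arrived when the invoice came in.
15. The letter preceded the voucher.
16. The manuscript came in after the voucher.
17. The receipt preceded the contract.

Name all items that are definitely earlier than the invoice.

the crate, the package, the parcel, the receipt, the sample

Directly stated before the invoice: the crate and the parcel.
The package reaches the invoice via the package → the crate → the invoice.
The receipt reaches the invoice via the receipt → the crate → the invoice.
The sample reaches the invoice via the sample → the receipt → the crate → the invoice.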